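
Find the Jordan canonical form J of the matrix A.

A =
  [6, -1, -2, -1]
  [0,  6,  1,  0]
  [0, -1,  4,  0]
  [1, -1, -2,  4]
J_3(5) ⊕ J_1(5)

The characteristic polynomial is
  det(x·I − A) = x^4 - 20*x^3 + 150*x^2 - 500*x + 625 = (x - 5)^4

Eigenvalues and multiplicities (the geometric multiplicity of λ is n − rank(A − λI), which equals the number of Jordan blocks for λ):
  λ = 5: algebraic multiplicity = 4, geometric multiplicity = 2

Determining the block sizes for each eigenvalue:
  λ = 5: with am = 4 and gm = 2, the partition is not yet determined (e.g. several partitions of 4 into 2 parts exist). Let N = A − (5)·I. Computing rank(N^1) = 2, rank(N^2) = 1, rank(N^3) = 0; the number of blocks of size ≥ j is rank(N^{j−1}) − rank(N^j), giving [2, 1, 1]. So we have 1 block(s) of size 3, 1 block(s) of size 1 → block sizes [3, 1]

Assembling the blocks gives a Jordan form
J =
  [5, 1, 0, 0]
  [0, 5, 1, 0]
  [0, 0, 5, 0]
  [0, 0, 0, 5]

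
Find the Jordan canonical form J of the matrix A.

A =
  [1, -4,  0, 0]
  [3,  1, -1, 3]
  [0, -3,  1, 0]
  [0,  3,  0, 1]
J_3(1) ⊕ J_1(1)

The characteristic polynomial is
  det(x·I − A) = x^4 - 4*x^3 + 6*x^2 - 4*x + 1 = (x - 1)^4

Eigenvalues and multiplicities (the geometric multiplicity of λ is n − rank(A − λI), which equals the number of Jordan blocks for λ):
  λ = 1: algebraic multiplicity = 4, geometric multiplicity = 2

Determining the block sizes for each eigenvalue:
  λ = 1: with am = 4 and gm = 2, the partition is not yet determined (e.g. several partitions of 4 into 2 parts exist). Let N = A − (1)·I. Computing rank(N^1) = 2, rank(N^2) = 1, rank(N^3) = 0; the number of blocks of size ≥ j is rank(N^{j−1}) − rank(N^j), giving [2, 1, 1]. So we have 1 block(s) of size 3, 1 block(s) of size 1 → block sizes [3, 1]

Assembling the blocks gives a Jordan form
J =
  [1, 1, 0, 0]
  [0, 1, 1, 0]
  [0, 0, 1, 0]
  [0, 0, 0, 1]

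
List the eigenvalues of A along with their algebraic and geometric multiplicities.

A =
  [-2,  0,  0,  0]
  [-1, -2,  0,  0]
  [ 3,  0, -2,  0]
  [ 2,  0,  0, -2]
λ = -2: alg = 4, geom = 3

Step 1 — factor the characteristic polynomial to read off the algebraic multiplicities:
  χ_A(x) = (x + 2)^4

Step 2 — compute geometric multiplicities via the rank-nullity identity g(λ) = n − rank(A − λI):
  rank(A − (-2)·I) = 1, so dim ker(A − (-2)·I) = n − 1 = 3

Summary:
  λ = -2: algebraic multiplicity = 4, geometric multiplicity = 3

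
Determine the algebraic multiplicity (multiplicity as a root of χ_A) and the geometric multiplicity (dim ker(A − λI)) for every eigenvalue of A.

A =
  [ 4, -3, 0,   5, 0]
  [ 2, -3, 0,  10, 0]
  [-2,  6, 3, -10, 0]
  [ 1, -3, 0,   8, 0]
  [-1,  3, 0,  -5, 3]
λ = 3: alg = 5, geom = 4

Step 1 — factor the characteristic polynomial to read off the algebraic multiplicities:
  χ_A(x) = (x - 3)^5

Step 2 — compute geometric multiplicities via the rank-nullity identity g(λ) = n − rank(A − λI):
  rank(A − (3)·I) = 1, so dim ker(A − (3)·I) = n − 1 = 4

Summary:
  λ = 3: algebraic multiplicity = 5, geometric multiplicity = 4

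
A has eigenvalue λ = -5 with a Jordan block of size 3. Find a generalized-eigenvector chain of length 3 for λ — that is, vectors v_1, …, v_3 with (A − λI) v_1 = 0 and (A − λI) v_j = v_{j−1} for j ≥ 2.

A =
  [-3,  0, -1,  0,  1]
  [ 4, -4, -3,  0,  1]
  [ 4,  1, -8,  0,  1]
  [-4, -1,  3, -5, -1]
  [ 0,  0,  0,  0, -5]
A Jordan chain for λ = -5 of length 3:
v_1 = (-1, -2, -2, 2, 0)ᵀ
v_2 = (0, 1, 1, -1, 0)ᵀ
v_3 = (0, 1, 0, 0, 0)ᵀ

Let N = A − (-5)·I. We want v_3 with N^3 v_3 = 0 but N^2 v_3 ≠ 0; then v_{j-1} := N · v_j for j = 3, …, 2.

Pick v_3 = (0, 1, 0, 0, 0)ᵀ.
Then v_2 = N · v_3 = (0, 1, 1, -1, 0)ᵀ.
Then v_1 = N · v_2 = (-1, -2, -2, 2, 0)ᵀ.

Sanity check: (A − (-5)·I) v_1 = (0, 0, 0, 0, 0)ᵀ = 0. ✓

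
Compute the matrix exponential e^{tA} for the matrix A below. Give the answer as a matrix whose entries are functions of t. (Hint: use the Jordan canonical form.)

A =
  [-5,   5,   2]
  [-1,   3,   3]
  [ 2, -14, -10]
e^{tA} =
  [-t*exp(-4*t) + exp(-4*t), t^2*exp(-4*t) + 5*t*exp(-4*t), t^2*exp(-4*t)/2 + 2*t*exp(-4*t)]
  [-t*exp(-4*t), t^2*exp(-4*t) + 7*t*exp(-4*t) + exp(-4*t), t^2*exp(-4*t)/2 + 3*t*exp(-4*t)]
  [2*t*exp(-4*t), -2*t^2*exp(-4*t) - 14*t*exp(-4*t), -t^2*exp(-4*t) - 6*t*exp(-4*t) + exp(-4*t)]

Strategy: write A = P · J · P⁻¹ where J is a Jordan canonical form, so e^{tA} = P · e^{tJ} · P⁻¹, and e^{tJ} can be computed block-by-block.

A has Jordan form
J =
  [-4,  1,  0]
  [ 0, -4,  1]
  [ 0,  0, -4]
(up to reordering of blocks).

Per-block formulas:
  For a 3×3 Jordan block J_3(-4): exp(t · J_3(-4)) = e^(-4t)·(I + t·N + (t^2/2)·N^2), where N is the 3×3 nilpotent shift.

After assembling e^{tJ} and conjugating by P, we get:

e^{tA} =
  [-t*exp(-4*t) + exp(-4*t), t^2*exp(-4*t) + 5*t*exp(-4*t), t^2*exp(-4*t)/2 + 2*t*exp(-4*t)]
  [-t*exp(-4*t), t^2*exp(-4*t) + 7*t*exp(-4*t) + exp(-4*t), t^2*exp(-4*t)/2 + 3*t*exp(-4*t)]
  [2*t*exp(-4*t), -2*t^2*exp(-4*t) - 14*t*exp(-4*t), -t^2*exp(-4*t) - 6*t*exp(-4*t) + exp(-4*t)]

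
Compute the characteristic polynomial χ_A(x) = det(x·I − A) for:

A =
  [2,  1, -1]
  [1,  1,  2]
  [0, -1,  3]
x^3 - 6*x^2 + 12*x - 8

Expanding det(x·I − A) (e.g. by cofactor expansion or by noting that A is similar to its Jordan form J, which has the same characteristic polynomial as A) gives
  χ_A(x) = x^3 - 6*x^2 + 12*x - 8
which factors as (x - 2)^3. The eigenvalues (with algebraic multiplicities) are λ = 2 with multiplicity 3.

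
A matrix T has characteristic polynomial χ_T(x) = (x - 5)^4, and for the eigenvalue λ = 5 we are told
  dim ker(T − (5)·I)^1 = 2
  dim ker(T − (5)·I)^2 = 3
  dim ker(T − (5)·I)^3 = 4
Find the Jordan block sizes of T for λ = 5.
Block sizes for λ = 5: [3, 1]

From the dimensions of kernels of powers, the number of Jordan blocks of size at least j is d_j − d_{j−1} where d_j = dim ker(N^j) (with d_0 = 0). Computing the differences gives [2, 1, 1].
The number of blocks of size exactly k is (#blocks of size ≥ k) − (#blocks of size ≥ k + 1), so the partition is: 1 block(s) of size 1, 1 block(s) of size 3.
In nonincreasing order the block sizes are [3, 1].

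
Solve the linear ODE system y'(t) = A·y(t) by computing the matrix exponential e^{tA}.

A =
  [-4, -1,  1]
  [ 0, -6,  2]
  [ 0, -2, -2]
e^{tA} =
  [exp(-4*t), -t*exp(-4*t), t*exp(-4*t)]
  [0, -2*t*exp(-4*t) + exp(-4*t), 2*t*exp(-4*t)]
  [0, -2*t*exp(-4*t), 2*t*exp(-4*t) + exp(-4*t)]

Strategy: write A = P · J · P⁻¹ where J is a Jordan canonical form, so e^{tA} = P · e^{tJ} · P⁻¹, and e^{tJ} can be computed block-by-block.

A has Jordan form
J =
  [-4,  1,  0]
  [ 0, -4,  0]
  [ 0,  0, -4]
(up to reordering of blocks).

Per-block formulas:
  For a 1×1 block at λ = -4: exp(t · [-4]) = [e^(-4t)].
  For a 2×2 Jordan block J_2(-4): exp(t · J_2(-4)) = e^(-4t)·(I + t·N), where N is the 2×2 nilpotent shift.

After assembling e^{tJ} and conjugating by P, we get:

e^{tA} =
  [exp(-4*t), -t*exp(-4*t), t*exp(-4*t)]
  [0, -2*t*exp(-4*t) + exp(-4*t), 2*t*exp(-4*t)]
  [0, -2*t*exp(-4*t), 2*t*exp(-4*t) + exp(-4*t)]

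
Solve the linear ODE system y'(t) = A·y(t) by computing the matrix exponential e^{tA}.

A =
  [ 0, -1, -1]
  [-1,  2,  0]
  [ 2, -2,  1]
e^{tA} =
  [-t*exp(t) + exp(t), t^2*exp(t) - t*exp(t), t^2*exp(t)/2 - t*exp(t)]
  [-t*exp(t), t^2*exp(t) + t*exp(t) + exp(t), t^2*exp(t)/2]
  [2*t*exp(t), -2*t^2*exp(t) - 2*t*exp(t), -t^2*exp(t) + exp(t)]

Strategy: write A = P · J · P⁻¹ where J is a Jordan canonical form, so e^{tA} = P · e^{tJ} · P⁻¹, and e^{tJ} can be computed block-by-block.

A has Jordan form
J =
  [1, 1, 0]
  [0, 1, 1]
  [0, 0, 1]
(up to reordering of blocks).

Per-block formulas:
  For a 3×3 Jordan block J_3(1): exp(t · J_3(1)) = e^(1t)·(I + t·N + (t^2/2)·N^2), where N is the 3×3 nilpotent shift.

After assembling e^{tJ} and conjugating by P, we get:

e^{tA} =
  [-t*exp(t) + exp(t), t^2*exp(t) - t*exp(t), t^2*exp(t)/2 - t*exp(t)]
  [-t*exp(t), t^2*exp(t) + t*exp(t) + exp(t), t^2*exp(t)/2]
  [2*t*exp(t), -2*t^2*exp(t) - 2*t*exp(t), -t^2*exp(t) + exp(t)]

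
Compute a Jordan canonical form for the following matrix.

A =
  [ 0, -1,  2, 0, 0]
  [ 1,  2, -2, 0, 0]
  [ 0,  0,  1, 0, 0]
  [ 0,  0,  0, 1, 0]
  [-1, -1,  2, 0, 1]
J_2(1) ⊕ J_1(1) ⊕ J_1(1) ⊕ J_1(1)

The characteristic polynomial is
  det(x·I − A) = x^5 - 5*x^4 + 10*x^3 - 10*x^2 + 5*x - 1 = (x - 1)^5

Eigenvalues and multiplicities (the geometric multiplicity of λ is n − rank(A − λI), which equals the number of Jordan blocks for λ):
  λ = 1: algebraic multiplicity = 5, geometric multiplicity = 4

Determining the block sizes for each eigenvalue:
  λ = 1: 4 blocks summing to 5 forces exactly one block of size 2 and the rest size 1 → block sizes [2, 1, 1, 1]

Assembling the blocks gives a Jordan form
J =
  [1, 1, 0, 0, 0]
  [0, 1, 0, 0, 0]
  [0, 0, 1, 0, 0]
  [0, 0, 0, 1, 0]
  [0, 0, 0, 0, 1]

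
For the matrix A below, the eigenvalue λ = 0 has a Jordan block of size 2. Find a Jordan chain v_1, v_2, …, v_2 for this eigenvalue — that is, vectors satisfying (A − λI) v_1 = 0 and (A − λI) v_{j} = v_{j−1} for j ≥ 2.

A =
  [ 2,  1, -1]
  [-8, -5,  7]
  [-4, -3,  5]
A Jordan chain for λ = 0 of length 2:
v_1 = (1, -3, -1)ᵀ
v_2 = (1, -1, 0)ᵀ

Let N = A − (0)·I. We want v_2 with N^2 v_2 = 0 but N^1 v_2 ≠ 0; then v_{j-1} := N · v_j for j = 2, …, 2.

Pick v_2 = (1, -1, 0)ᵀ.
Then v_1 = N · v_2 = (1, -3, -1)ᵀ.

Sanity check: (A − (0)·I) v_1 = (0, 0, 0)ᵀ = 0. ✓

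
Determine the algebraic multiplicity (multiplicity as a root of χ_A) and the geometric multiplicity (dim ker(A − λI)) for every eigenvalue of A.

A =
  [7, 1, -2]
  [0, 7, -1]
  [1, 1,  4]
λ = 6: alg = 3, geom = 1

Step 1 — factor the characteristic polynomial to read off the algebraic multiplicities:
  χ_A(x) = (x - 6)^3

Step 2 — compute geometric multiplicities via the rank-nullity identity g(λ) = n − rank(A − λI):
  rank(A − (6)·I) = 2, so dim ker(A − (6)·I) = n − 2 = 1

Summary:
  λ = 6: algebraic multiplicity = 3, geometric multiplicity = 1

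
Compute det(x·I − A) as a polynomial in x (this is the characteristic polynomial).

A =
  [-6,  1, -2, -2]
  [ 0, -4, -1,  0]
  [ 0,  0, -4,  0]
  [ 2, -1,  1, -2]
x^4 + 16*x^3 + 96*x^2 + 256*x + 256

Expanding det(x·I − A) (e.g. by cofactor expansion or by noting that A is similar to its Jordan form J, which has the same characteristic polynomial as A) gives
  χ_A(x) = x^4 + 16*x^3 + 96*x^2 + 256*x + 256
which factors as (x + 4)^4. The eigenvalues (with algebraic multiplicities) are λ = -4 with multiplicity 4.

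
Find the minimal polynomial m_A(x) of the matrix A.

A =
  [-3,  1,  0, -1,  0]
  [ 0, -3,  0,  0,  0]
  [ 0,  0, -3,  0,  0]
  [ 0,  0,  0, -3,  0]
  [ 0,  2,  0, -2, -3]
x^2 + 6*x + 9

The characteristic polynomial is χ_A(x) = (x + 3)^5, so the eigenvalues are known. The minimal polynomial is
  m_A(x) = Π_λ (x − λ)^{k_λ}
where k_λ is the size of the *largest* Jordan block for λ (equivalently, the smallest k with (A − λI)^k v = 0 for every generalised eigenvector v of λ).

  λ = -3: largest Jordan block has size 2, contributing (x + 3)^2

So m_A(x) = (x + 3)^2 = x^2 + 6*x + 9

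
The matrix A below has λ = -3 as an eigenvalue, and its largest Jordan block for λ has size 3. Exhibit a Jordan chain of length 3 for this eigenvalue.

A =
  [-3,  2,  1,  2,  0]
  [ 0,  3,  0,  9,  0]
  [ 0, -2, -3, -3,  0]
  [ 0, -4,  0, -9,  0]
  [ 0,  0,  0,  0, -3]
A Jordan chain for λ = -3 of length 3:
v_1 = (2, 0, 0, 0, 0)ᵀ
v_2 = (2, 6, -2, -4, 0)ᵀ
v_3 = (0, 1, 0, 0, 0)ᵀ

Let N = A − (-3)·I. We want v_3 with N^3 v_3 = 0 but N^2 v_3 ≠ 0; then v_{j-1} := N · v_j for j = 3, …, 2.

Pick v_3 = (0, 1, 0, 0, 0)ᵀ.
Then v_2 = N · v_3 = (2, 6, -2, -4, 0)ᵀ.
Then v_1 = N · v_2 = (2, 0, 0, 0, 0)ᵀ.

Sanity check: (A − (-3)·I) v_1 = (0, 0, 0, 0, 0)ᵀ = 0. ✓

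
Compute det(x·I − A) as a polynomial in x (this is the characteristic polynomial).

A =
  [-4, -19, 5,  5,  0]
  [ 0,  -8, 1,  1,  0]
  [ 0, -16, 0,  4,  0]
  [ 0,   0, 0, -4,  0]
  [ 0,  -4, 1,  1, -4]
x^5 + 20*x^4 + 160*x^3 + 640*x^2 + 1280*x + 1024

Expanding det(x·I − A) (e.g. by cofactor expansion or by noting that A is similar to its Jordan form J, which has the same characteristic polynomial as A) gives
  χ_A(x) = x^5 + 20*x^4 + 160*x^3 + 640*x^2 + 1280*x + 1024
which factors as (x + 4)^5. The eigenvalues (with algebraic multiplicities) are λ = -4 with multiplicity 5.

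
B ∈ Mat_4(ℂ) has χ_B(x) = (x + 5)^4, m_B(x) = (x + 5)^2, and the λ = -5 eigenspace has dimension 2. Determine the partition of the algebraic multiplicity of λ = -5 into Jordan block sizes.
Block sizes for λ = -5: [2, 2]

Step 1 — from the characteristic polynomial, algebraic multiplicity of λ = -5 is 4. From dim ker(B − (-5)·I) = 2, there are exactly 2 Jordan blocks for λ = -5.
Step 2 — from the minimal polynomial, the factor (x + 5)^2 tells us the largest block for λ = -5 has size 2.
Step 3 — with total size 4, 2 blocks, and largest block 2, the block sizes (in nonincreasing order) are [2, 2].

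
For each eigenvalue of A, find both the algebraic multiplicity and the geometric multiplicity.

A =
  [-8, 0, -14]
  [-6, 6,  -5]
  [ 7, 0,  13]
λ = -1: alg = 1, geom = 1; λ = 6: alg = 2, geom = 1

Step 1 — factor the characteristic polynomial to read off the algebraic multiplicities:
  χ_A(x) = (x - 6)^2*(x + 1)

Step 2 — compute geometric multiplicities via the rank-nullity identity g(λ) = n − rank(A − λI):
  rank(A − (-1)·I) = 2, so dim ker(A − (-1)·I) = n − 2 = 1
  rank(A − (6)·I) = 2, so dim ker(A − (6)·I) = n − 2 = 1

Summary:
  λ = -1: algebraic multiplicity = 1, geometric multiplicity = 1
  λ = 6: algebraic multiplicity = 2, geometric multiplicity = 1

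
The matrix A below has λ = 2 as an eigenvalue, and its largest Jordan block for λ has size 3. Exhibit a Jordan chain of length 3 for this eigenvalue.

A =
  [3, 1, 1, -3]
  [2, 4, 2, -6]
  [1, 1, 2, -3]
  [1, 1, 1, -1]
A Jordan chain for λ = 2 of length 3:
v_1 = (1, 2, 0, 1)ᵀ
v_2 = (1, 2, 1, 1)ᵀ
v_3 = (1, 0, 0, 0)ᵀ

Let N = A − (2)·I. We want v_3 with N^3 v_3 = 0 but N^2 v_3 ≠ 0; then v_{j-1} := N · v_j for j = 3, …, 2.

Pick v_3 = (1, 0, 0, 0)ᵀ.
Then v_2 = N · v_3 = (1, 2, 1, 1)ᵀ.
Then v_1 = N · v_2 = (1, 2, 0, 1)ᵀ.

Sanity check: (A − (2)·I) v_1 = (0, 0, 0, 0)ᵀ = 0. ✓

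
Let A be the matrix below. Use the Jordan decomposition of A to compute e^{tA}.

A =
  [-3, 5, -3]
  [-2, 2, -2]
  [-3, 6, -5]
e^{tA} =
  [-t*exp(-2*t) + exp(-2*t), -3*t^2*exp(-2*t)/2 + 5*t*exp(-2*t), t^2*exp(-2*t) - 3*t*exp(-2*t)]
  [-2*t*exp(-2*t), -3*t^2*exp(-2*t) + 4*t*exp(-2*t) + exp(-2*t), 2*t^2*exp(-2*t) - 2*t*exp(-2*t)]
  [-3*t*exp(-2*t), -9*t^2*exp(-2*t)/2 + 6*t*exp(-2*t), 3*t^2*exp(-2*t) - 3*t*exp(-2*t) + exp(-2*t)]

Strategy: write A = P · J · P⁻¹ where J is a Jordan canonical form, so e^{tA} = P · e^{tJ} · P⁻¹, and e^{tJ} can be computed block-by-block.

A has Jordan form
J =
  [-2,  1,  0]
  [ 0, -2,  1]
  [ 0,  0, -2]
(up to reordering of blocks).

Per-block formulas:
  For a 3×3 Jordan block J_3(-2): exp(t · J_3(-2)) = e^(-2t)·(I + t·N + (t^2/2)·N^2), where N is the 3×3 nilpotent shift.

After assembling e^{tJ} and conjugating by P, we get:

e^{tA} =
  [-t*exp(-2*t) + exp(-2*t), -3*t^2*exp(-2*t)/2 + 5*t*exp(-2*t), t^2*exp(-2*t) - 3*t*exp(-2*t)]
  [-2*t*exp(-2*t), -3*t^2*exp(-2*t) + 4*t*exp(-2*t) + exp(-2*t), 2*t^2*exp(-2*t) - 2*t*exp(-2*t)]
  [-3*t*exp(-2*t), -9*t^2*exp(-2*t)/2 + 6*t*exp(-2*t), 3*t^2*exp(-2*t) - 3*t*exp(-2*t) + exp(-2*t)]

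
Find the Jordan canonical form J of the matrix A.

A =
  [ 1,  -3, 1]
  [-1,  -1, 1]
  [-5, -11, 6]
J_3(2)

The characteristic polynomial is
  det(x·I − A) = x^3 - 6*x^2 + 12*x - 8 = (x - 2)^3

Eigenvalues and multiplicities (the geometric multiplicity of λ is n − rank(A − λI), which equals the number of Jordan blocks for λ):
  λ = 2: algebraic multiplicity = 3, geometric multiplicity = 1

Determining the block sizes for each eigenvalue:
  λ = 2: one block (gm = 1), so the single block has size am = 3 → block sizes [3]

Assembling the blocks gives a Jordan form
J =
  [2, 1, 0]
  [0, 2, 1]
  [0, 0, 2]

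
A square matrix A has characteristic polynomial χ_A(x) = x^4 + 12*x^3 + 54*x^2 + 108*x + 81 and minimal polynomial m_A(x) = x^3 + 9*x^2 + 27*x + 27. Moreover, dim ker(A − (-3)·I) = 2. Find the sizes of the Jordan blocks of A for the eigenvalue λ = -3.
Block sizes for λ = -3: [3, 1]

Step 1 — from the characteristic polynomial, algebraic multiplicity of λ = -3 is 4. From dim ker(A − (-3)·I) = 2, there are exactly 2 Jordan blocks for λ = -3.
Step 2 — from the minimal polynomial, the factor (x + 3)^3 tells us the largest block for λ = -3 has size 3.
Step 3 — with total size 4, 2 blocks, and largest block 3, the block sizes (in nonincreasing order) are [3, 1].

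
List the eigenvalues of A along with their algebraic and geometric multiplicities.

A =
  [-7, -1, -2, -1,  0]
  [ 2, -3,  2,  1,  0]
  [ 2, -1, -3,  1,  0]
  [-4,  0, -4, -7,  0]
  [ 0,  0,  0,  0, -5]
λ = -5: alg = 5, geom = 3

Step 1 — factor the characteristic polynomial to read off the algebraic multiplicities:
  χ_A(x) = (x + 5)^5

Step 2 — compute geometric multiplicities via the rank-nullity identity g(λ) = n − rank(A − λI):
  rank(A − (-5)·I) = 2, so dim ker(A − (-5)·I) = n − 2 = 3

Summary:
  λ = -5: algebraic multiplicity = 5, geometric multiplicity = 3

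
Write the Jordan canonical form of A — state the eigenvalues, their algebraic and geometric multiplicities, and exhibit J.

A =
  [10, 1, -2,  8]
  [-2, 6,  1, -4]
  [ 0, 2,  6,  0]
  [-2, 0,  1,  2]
J_3(6) ⊕ J_1(6)

The characteristic polynomial is
  det(x·I − A) = x^4 - 24*x^3 + 216*x^2 - 864*x + 1296 = (x - 6)^4

Eigenvalues and multiplicities (the geometric multiplicity of λ is n − rank(A − λI), which equals the number of Jordan blocks for λ):
  λ = 6: algebraic multiplicity = 4, geometric multiplicity = 2

Determining the block sizes for each eigenvalue:
  λ = 6: with am = 4 and gm = 2, the partition is not yet determined (e.g. several partitions of 4 into 2 parts exist). Let N = A − (6)·I. Computing rank(N^1) = 2, rank(N^2) = 1, rank(N^3) = 0; the number of blocks of size ≥ j is rank(N^{j−1}) − rank(N^j), giving [2, 1, 1]. So we have 1 block(s) of size 3, 1 block(s) of size 1 → block sizes [3, 1]

Assembling the blocks gives a Jordan form
J =
  [6, 1, 0, 0]
  [0, 6, 1, 0]
  [0, 0, 6, 0]
  [0, 0, 0, 6]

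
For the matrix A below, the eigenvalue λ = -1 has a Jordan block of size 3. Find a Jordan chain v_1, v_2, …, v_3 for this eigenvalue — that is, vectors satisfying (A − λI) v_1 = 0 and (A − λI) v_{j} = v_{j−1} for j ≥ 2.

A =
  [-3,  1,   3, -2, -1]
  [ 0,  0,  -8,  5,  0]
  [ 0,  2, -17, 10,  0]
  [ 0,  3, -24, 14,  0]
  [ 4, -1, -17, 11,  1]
A Jordan chain for λ = -1 of length 3:
v_1 = (3, 0, 0, 0, -6)ᵀ
v_2 = (3, -8, -16, -24, -17)ᵀ
v_3 = (0, 0, 1, 0, 0)ᵀ

Let N = A − (-1)·I. We want v_3 with N^3 v_3 = 0 but N^2 v_3 ≠ 0; then v_{j-1} := N · v_j for j = 3, …, 2.

Pick v_3 = (0, 0, 1, 0, 0)ᵀ.
Then v_2 = N · v_3 = (3, -8, -16, -24, -17)ᵀ.
Then v_1 = N · v_2 = (3, 0, 0, 0, -6)ᵀ.

Sanity check: (A − (-1)·I) v_1 = (0, 0, 0, 0, 0)ᵀ = 0. ✓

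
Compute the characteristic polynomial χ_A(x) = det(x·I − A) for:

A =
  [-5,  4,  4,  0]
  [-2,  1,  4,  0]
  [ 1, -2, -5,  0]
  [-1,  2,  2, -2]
x^4 + 11*x^3 + 45*x^2 + 81*x + 54

Expanding det(x·I − A) (e.g. by cofactor expansion or by noting that A is similar to its Jordan form J, which has the same characteristic polynomial as A) gives
  χ_A(x) = x^4 + 11*x^3 + 45*x^2 + 81*x + 54
which factors as (x + 2)*(x + 3)^3. The eigenvalues (with algebraic multiplicities) are λ = -3 with multiplicity 3, λ = -2 with multiplicity 1.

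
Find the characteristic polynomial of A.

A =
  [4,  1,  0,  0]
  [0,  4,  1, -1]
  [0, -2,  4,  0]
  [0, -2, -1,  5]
x^4 - 17*x^3 + 108*x^2 - 304*x + 320

Expanding det(x·I − A) (e.g. by cofactor expansion or by noting that A is similar to its Jordan form J, which has the same characteristic polynomial as A) gives
  χ_A(x) = x^4 - 17*x^3 + 108*x^2 - 304*x + 320
which factors as (x - 5)*(x - 4)^3. The eigenvalues (with algebraic multiplicities) are λ = 4 with multiplicity 3, λ = 5 with multiplicity 1.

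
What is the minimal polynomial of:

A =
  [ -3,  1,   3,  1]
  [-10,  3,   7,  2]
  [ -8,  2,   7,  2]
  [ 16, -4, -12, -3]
x^3 - 3*x^2 + 3*x - 1

The characteristic polynomial is χ_A(x) = (x - 1)^4, so the eigenvalues are known. The minimal polynomial is
  m_A(x) = Π_λ (x − λ)^{k_λ}
where k_λ is the size of the *largest* Jordan block for λ (equivalently, the smallest k with (A − λI)^k v = 0 for every generalised eigenvector v of λ).

  λ = 1: largest Jordan block has size 3, contributing (x − 1)^3

So m_A(x) = (x - 1)^3 = x^3 - 3*x^2 + 3*x - 1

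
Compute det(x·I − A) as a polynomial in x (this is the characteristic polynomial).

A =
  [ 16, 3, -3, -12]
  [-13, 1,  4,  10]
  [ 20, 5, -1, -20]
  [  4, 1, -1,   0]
x^4 - 16*x^3 + 96*x^2 - 256*x + 256

Expanding det(x·I − A) (e.g. by cofactor expansion or by noting that A is similar to its Jordan form J, which has the same characteristic polynomial as A) gives
  χ_A(x) = x^4 - 16*x^3 + 96*x^2 - 256*x + 256
which factors as (x - 4)^4. The eigenvalues (with algebraic multiplicities) are λ = 4 with multiplicity 4.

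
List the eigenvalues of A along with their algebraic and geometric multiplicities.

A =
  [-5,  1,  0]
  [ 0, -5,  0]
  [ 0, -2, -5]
λ = -5: alg = 3, geom = 2

Step 1 — factor the characteristic polynomial to read off the algebraic multiplicities:
  χ_A(x) = (x + 5)^3

Step 2 — compute geometric multiplicities via the rank-nullity identity g(λ) = n − rank(A − λI):
  rank(A − (-5)·I) = 1, so dim ker(A − (-5)·I) = n − 1 = 2

Summary:
  λ = -5: algebraic multiplicity = 3, geometric multiplicity = 2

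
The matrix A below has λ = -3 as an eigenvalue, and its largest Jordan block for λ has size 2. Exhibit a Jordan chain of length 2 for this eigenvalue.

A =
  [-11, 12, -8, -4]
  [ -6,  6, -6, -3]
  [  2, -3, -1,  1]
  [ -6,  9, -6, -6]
A Jordan chain for λ = -3 of length 2:
v_1 = (-8, -6, 2, -6)ᵀ
v_2 = (1, 0, 0, 0)ᵀ

Let N = A − (-3)·I. We want v_2 with N^2 v_2 = 0 but N^1 v_2 ≠ 0; then v_{j-1} := N · v_j for j = 2, …, 2.

Pick v_2 = (1, 0, 0, 0)ᵀ.
Then v_1 = N · v_2 = (-8, -6, 2, -6)ᵀ.

Sanity check: (A − (-3)·I) v_1 = (0, 0, 0, 0)ᵀ = 0. ✓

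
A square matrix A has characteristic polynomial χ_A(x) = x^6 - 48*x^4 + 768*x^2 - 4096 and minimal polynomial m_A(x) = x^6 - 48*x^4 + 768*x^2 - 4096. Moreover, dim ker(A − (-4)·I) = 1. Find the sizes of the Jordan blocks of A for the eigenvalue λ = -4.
Block sizes for λ = -4: [3]

Step 1 — from the characteristic polynomial, algebraic multiplicity of λ = -4 is 3. From dim ker(A − (-4)·I) = 1, there are exactly 1 Jordan blocks for λ = -4.
Step 2 — from the minimal polynomial, the factor (x + 4)^3 tells us the largest block for λ = -4 has size 3.
Step 3 — with total size 3, 1 blocks, and largest block 3, the block sizes (in nonincreasing order) are [3].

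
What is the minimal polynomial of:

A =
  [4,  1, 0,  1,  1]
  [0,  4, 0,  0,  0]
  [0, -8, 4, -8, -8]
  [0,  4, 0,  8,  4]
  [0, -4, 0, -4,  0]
x^2 - 8*x + 16

The characteristic polynomial is χ_A(x) = (x - 4)^5, so the eigenvalues are known. The minimal polynomial is
  m_A(x) = Π_λ (x − λ)^{k_λ}
where k_λ is the size of the *largest* Jordan block for λ (equivalently, the smallest k with (A − λI)^k v = 0 for every generalised eigenvector v of λ).

  λ = 4: largest Jordan block has size 2, contributing (x − 4)^2

So m_A(x) = (x - 4)^2 = x^2 - 8*x + 16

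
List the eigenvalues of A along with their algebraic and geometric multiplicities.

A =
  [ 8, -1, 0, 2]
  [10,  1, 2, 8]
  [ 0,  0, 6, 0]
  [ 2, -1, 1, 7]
λ = 5: alg = 2, geom = 1; λ = 6: alg = 2, geom = 2

Step 1 — factor the characteristic polynomial to read off the algebraic multiplicities:
  χ_A(x) = (x - 6)^2*(x - 5)^2

Step 2 — compute geometric multiplicities via the rank-nullity identity g(λ) = n − rank(A − λI):
  rank(A − (5)·I) = 3, so dim ker(A − (5)·I) = n − 3 = 1
  rank(A − (6)·I) = 2, so dim ker(A − (6)·I) = n − 2 = 2

Summary:
  λ = 5: algebraic multiplicity = 2, geometric multiplicity = 1
  λ = 6: algebraic multiplicity = 2, geometric multiplicity = 2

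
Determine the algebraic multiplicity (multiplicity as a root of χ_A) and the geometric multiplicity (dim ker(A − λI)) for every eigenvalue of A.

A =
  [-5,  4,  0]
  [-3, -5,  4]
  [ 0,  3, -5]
λ = -5: alg = 3, geom = 1

Step 1 — factor the characteristic polynomial to read off the algebraic multiplicities:
  χ_A(x) = (x + 5)^3

Step 2 — compute geometric multiplicities via the rank-nullity identity g(λ) = n − rank(A − λI):
  rank(A − (-5)·I) = 2, so dim ker(A − (-5)·I) = n − 2 = 1

Summary:
  λ = -5: algebraic multiplicity = 3, geometric multiplicity = 1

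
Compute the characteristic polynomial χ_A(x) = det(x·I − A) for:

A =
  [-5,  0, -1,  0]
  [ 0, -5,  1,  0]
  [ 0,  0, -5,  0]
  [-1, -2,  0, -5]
x^4 + 20*x^3 + 150*x^2 + 500*x + 625

Expanding det(x·I − A) (e.g. by cofactor expansion or by noting that A is similar to its Jordan form J, which has the same characteristic polynomial as A) gives
  χ_A(x) = x^4 + 20*x^3 + 150*x^2 + 500*x + 625
which factors as (x + 5)^4. The eigenvalues (with algebraic multiplicities) are λ = -5 with multiplicity 4.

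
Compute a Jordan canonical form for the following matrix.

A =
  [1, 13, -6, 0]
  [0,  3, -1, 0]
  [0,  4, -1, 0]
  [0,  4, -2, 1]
J_3(1) ⊕ J_1(1)

The characteristic polynomial is
  det(x·I − A) = x^4 - 4*x^3 + 6*x^2 - 4*x + 1 = (x - 1)^4

Eigenvalues and multiplicities (the geometric multiplicity of λ is n − rank(A − λI), which equals the number of Jordan blocks for λ):
  λ = 1: algebraic multiplicity = 4, geometric multiplicity = 2

Determining the block sizes for each eigenvalue:
  λ = 1: with am = 4 and gm = 2, the partition is not yet determined (e.g. several partitions of 4 into 2 parts exist). Let N = A − (1)·I. Computing rank(N^1) = 2, rank(N^2) = 1, rank(N^3) = 0; the number of blocks of size ≥ j is rank(N^{j−1}) − rank(N^j), giving [2, 1, 1]. So we have 1 block(s) of size 3, 1 block(s) of size 1 → block sizes [3, 1]

Assembling the blocks gives a Jordan form
J =
  [1, 1, 0, 0]
  [0, 1, 1, 0]
  [0, 0, 1, 0]
  [0, 0, 0, 1]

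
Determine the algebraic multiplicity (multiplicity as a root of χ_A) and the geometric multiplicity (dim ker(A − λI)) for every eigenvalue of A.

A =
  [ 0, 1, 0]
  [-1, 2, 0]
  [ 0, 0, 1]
λ = 1: alg = 3, geom = 2

Step 1 — factor the characteristic polynomial to read off the algebraic multiplicities:
  χ_A(x) = (x - 1)^3

Step 2 — compute geometric multiplicities via the rank-nullity identity g(λ) = n − rank(A − λI):
  rank(A − (1)·I) = 1, so dim ker(A − (1)·I) = n − 1 = 2

Summary:
  λ = 1: algebraic multiplicity = 3, geometric multiplicity = 2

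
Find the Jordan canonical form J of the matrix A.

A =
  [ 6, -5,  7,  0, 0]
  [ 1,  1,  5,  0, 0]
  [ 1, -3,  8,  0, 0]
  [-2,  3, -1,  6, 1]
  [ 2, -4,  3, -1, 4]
J_3(5) ⊕ J_2(5)

The characteristic polynomial is
  det(x·I − A) = x^5 - 25*x^4 + 250*x^3 - 1250*x^2 + 3125*x - 3125 = (x - 5)^5

Eigenvalues and multiplicities (the geometric multiplicity of λ is n − rank(A − λI), which equals the number of Jordan blocks for λ):
  λ = 5: algebraic multiplicity = 5, geometric multiplicity = 2

Determining the block sizes for each eigenvalue:
  λ = 5: with am = 5 and gm = 2, the partition is not yet determined (e.g. several partitions of 5 into 2 parts exist). Let N = A − (5)·I. Computing rank(N^1) = 3, rank(N^2) = 1, rank(N^3) = 0; the number of blocks of size ≥ j is rank(N^{j−1}) − rank(N^j), giving [2, 2, 1]. So we have 1 block(s) of size 3, 1 block(s) of size 2 → block sizes [3, 2]

Assembling the blocks gives a Jordan form
J =
  [5, 1, 0, 0, 0]
  [0, 5, 1, 0, 0]
  [0, 0, 5, 0, 0]
  [0, 0, 0, 5, 1]
  [0, 0, 0, 0, 5]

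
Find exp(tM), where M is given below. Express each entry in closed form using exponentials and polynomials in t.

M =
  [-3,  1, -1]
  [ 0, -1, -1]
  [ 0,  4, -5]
e^{tM} =
  [exp(-3*t), -t^2*exp(-3*t) + t*exp(-3*t), t^2*exp(-3*t)/2 - t*exp(-3*t)]
  [0, 2*t*exp(-3*t) + exp(-3*t), -t*exp(-3*t)]
  [0, 4*t*exp(-3*t), -2*t*exp(-3*t) + exp(-3*t)]

Strategy: write M = P · J · P⁻¹ where J is a Jordan canonical form, so e^{tM} = P · e^{tJ} · P⁻¹, and e^{tJ} can be computed block-by-block.

M has Jordan form
J =
  [-3,  1,  0]
  [ 0, -3,  1]
  [ 0,  0, -3]
(up to reordering of blocks).

Per-block formulas:
  For a 3×3 Jordan block J_3(-3): exp(t · J_3(-3)) = e^(-3t)·(I + t·N + (t^2/2)·N^2), where N is the 3×3 nilpotent shift.

After assembling e^{tJ} and conjugating by P, we get:

e^{tM} =
  [exp(-3*t), -t^2*exp(-3*t) + t*exp(-3*t), t^2*exp(-3*t)/2 - t*exp(-3*t)]
  [0, 2*t*exp(-3*t) + exp(-3*t), -t*exp(-3*t)]
  [0, 4*t*exp(-3*t), -2*t*exp(-3*t) + exp(-3*t)]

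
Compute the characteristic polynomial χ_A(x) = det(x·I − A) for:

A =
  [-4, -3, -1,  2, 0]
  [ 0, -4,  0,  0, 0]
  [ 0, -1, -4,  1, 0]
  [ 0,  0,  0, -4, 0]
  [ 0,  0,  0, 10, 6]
x^5 + 10*x^4 - 320*x^2 - 1280*x - 1536

Expanding det(x·I − A) (e.g. by cofactor expansion or by noting that A is similar to its Jordan form J, which has the same characteristic polynomial as A) gives
  χ_A(x) = x^5 + 10*x^4 - 320*x^2 - 1280*x - 1536
which factors as (x - 6)*(x + 4)^4. The eigenvalues (with algebraic multiplicities) are λ = -4 with multiplicity 4, λ = 6 with multiplicity 1.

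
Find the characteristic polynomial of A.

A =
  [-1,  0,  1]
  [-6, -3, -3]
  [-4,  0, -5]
x^3 + 9*x^2 + 27*x + 27

Expanding det(x·I − A) (e.g. by cofactor expansion or by noting that A is similar to its Jordan form J, which has the same characteristic polynomial as A) gives
  χ_A(x) = x^3 + 9*x^2 + 27*x + 27
which factors as (x + 3)^3. The eigenvalues (with algebraic multiplicities) are λ = -3 with multiplicity 3.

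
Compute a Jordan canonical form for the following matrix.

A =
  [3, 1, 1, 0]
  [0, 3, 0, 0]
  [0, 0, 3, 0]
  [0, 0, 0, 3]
J_2(3) ⊕ J_1(3) ⊕ J_1(3)

The characteristic polynomial is
  det(x·I − A) = x^4 - 12*x^3 + 54*x^2 - 108*x + 81 = (x - 3)^4

Eigenvalues and multiplicities (the geometric multiplicity of λ is n − rank(A − λI), which equals the number of Jordan blocks for λ):
  λ = 3: algebraic multiplicity = 4, geometric multiplicity = 3

Determining the block sizes for each eigenvalue:
  λ = 3: 3 blocks summing to 4 forces exactly one block of size 2 and the rest size 1 → block sizes [2, 1, 1]

Assembling the blocks gives a Jordan form
J =
  [3, 1, 0, 0]
  [0, 3, 0, 0]
  [0, 0, 3, 0]
  [0, 0, 0, 3]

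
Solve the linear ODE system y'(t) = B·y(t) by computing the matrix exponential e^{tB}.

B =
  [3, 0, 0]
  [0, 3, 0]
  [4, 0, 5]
e^{tB} =
  [exp(3*t), 0, 0]
  [0, exp(3*t), 0]
  [2*exp(5*t) - 2*exp(3*t), 0, exp(5*t)]

Strategy: write B = P · J · P⁻¹ where J is a Jordan canonical form, so e^{tB} = P · e^{tJ} · P⁻¹, and e^{tJ} can be computed block-by-block.

B has Jordan form
J =
  [3, 0, 0]
  [0, 3, 0]
  [0, 0, 5]
(up to reordering of blocks).

Per-block formulas:
  For a 1×1 block at λ = 5: exp(t · [5]) = [e^(5t)].
  For a 1×1 block at λ = 3: exp(t · [3]) = [e^(3t)].

After assembling e^{tJ} and conjugating by P, we get:

e^{tB} =
  [exp(3*t), 0, 0]
  [0, exp(3*t), 0]
  [2*exp(5*t) - 2*exp(3*t), 0, exp(5*t)]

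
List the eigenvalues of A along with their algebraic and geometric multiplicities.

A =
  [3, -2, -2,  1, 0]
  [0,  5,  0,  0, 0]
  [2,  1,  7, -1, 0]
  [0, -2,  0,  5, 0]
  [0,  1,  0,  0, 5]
λ = 5: alg = 5, geom = 3

Step 1 — factor the characteristic polynomial to read off the algebraic multiplicities:
  χ_A(x) = (x - 5)^5

Step 2 — compute geometric multiplicities via the rank-nullity identity g(λ) = n − rank(A − λI):
  rank(A − (5)·I) = 2, so dim ker(A − (5)·I) = n − 2 = 3

Summary:
  λ = 5: algebraic multiplicity = 5, geometric multiplicity = 3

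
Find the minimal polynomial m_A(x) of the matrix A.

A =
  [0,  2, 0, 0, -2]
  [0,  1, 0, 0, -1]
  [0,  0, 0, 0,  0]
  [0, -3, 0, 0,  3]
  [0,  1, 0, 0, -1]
x^2

The characteristic polynomial is χ_A(x) = x^5, so the eigenvalues are known. The minimal polynomial is
  m_A(x) = Π_λ (x − λ)^{k_λ}
where k_λ is the size of the *largest* Jordan block for λ (equivalently, the smallest k with (A − λI)^k v = 0 for every generalised eigenvector v of λ).

  λ = 0: largest Jordan block has size 2, contributing (x − 0)^2

So m_A(x) = x^2 = x^2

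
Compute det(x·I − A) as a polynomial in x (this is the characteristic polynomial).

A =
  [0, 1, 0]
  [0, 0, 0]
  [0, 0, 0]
x^3

Expanding det(x·I − A) (e.g. by cofactor expansion or by noting that A is similar to its Jordan form J, which has the same characteristic polynomial as A) gives
  χ_A(x) = x^3
which factors as x^3. The eigenvalues (with algebraic multiplicities) are λ = 0 with multiplicity 3.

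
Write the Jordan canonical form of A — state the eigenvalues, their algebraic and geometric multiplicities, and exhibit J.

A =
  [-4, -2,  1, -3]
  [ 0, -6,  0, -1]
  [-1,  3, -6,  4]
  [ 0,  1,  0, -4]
J_2(-5) ⊕ J_2(-5)

The characteristic polynomial is
  det(x·I − A) = x^4 + 20*x^3 + 150*x^2 + 500*x + 625 = (x + 5)^4

Eigenvalues and multiplicities (the geometric multiplicity of λ is n − rank(A − λI), which equals the number of Jordan blocks for λ):
  λ = -5: algebraic multiplicity = 4, geometric multiplicity = 2

Determining the block sizes for each eigenvalue:
  λ = -5: with am = 4 and gm = 2, the partition is not yet determined (e.g. several partitions of 4 into 2 parts exist). Let N = A − (-5)·I. Computing rank(N^1) = 2, rank(N^2) = 0; the number of blocks of size ≥ j is rank(N^{j−1}) − rank(N^j), giving [2, 2]. So we have 2 block(s) of size 2 → block sizes [2, 2]

Assembling the blocks gives a Jordan form
J =
  [-5,  1,  0,  0]
  [ 0, -5,  0,  0]
  [ 0,  0, -5,  1]
  [ 0,  0,  0, -5]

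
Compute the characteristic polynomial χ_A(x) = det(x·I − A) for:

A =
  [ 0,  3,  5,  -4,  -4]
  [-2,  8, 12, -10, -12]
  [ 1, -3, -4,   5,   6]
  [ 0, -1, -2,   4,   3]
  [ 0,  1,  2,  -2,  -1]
x^5 - 7*x^4 + 19*x^3 - 25*x^2 + 16*x - 4

Expanding det(x·I − A) (e.g. by cofactor expansion or by noting that A is similar to its Jordan form J, which has the same characteristic polynomial as A) gives
  χ_A(x) = x^5 - 7*x^4 + 19*x^3 - 25*x^2 + 16*x - 4
which factors as (x - 2)^2*(x - 1)^3. The eigenvalues (with algebraic multiplicities) are λ = 1 with multiplicity 3, λ = 2 with multiplicity 2.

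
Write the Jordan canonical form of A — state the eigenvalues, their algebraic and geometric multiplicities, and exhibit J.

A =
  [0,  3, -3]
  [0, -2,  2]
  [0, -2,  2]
J_2(0) ⊕ J_1(0)

The characteristic polynomial is
  det(x·I − A) = x^3

Eigenvalues and multiplicities (the geometric multiplicity of λ is n − rank(A − λI), which equals the number of Jordan blocks for λ):
  λ = 0: algebraic multiplicity = 3, geometric multiplicity = 2

Determining the block sizes for each eigenvalue:
  λ = 0: 2 blocks summing to 3 forces exactly one block of size 2 and the rest size 1 → block sizes [2, 1]

Assembling the blocks gives a Jordan form
J =
  [0, 1, 0]
  [0, 0, 0]
  [0, 0, 0]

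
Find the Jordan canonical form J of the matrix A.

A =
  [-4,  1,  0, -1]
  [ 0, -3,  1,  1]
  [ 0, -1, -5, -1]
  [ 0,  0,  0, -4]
J_3(-4) ⊕ J_1(-4)

The characteristic polynomial is
  det(x·I − A) = x^4 + 16*x^3 + 96*x^2 + 256*x + 256 = (x + 4)^4

Eigenvalues and multiplicities (the geometric multiplicity of λ is n − rank(A − λI), which equals the number of Jordan blocks for λ):
  λ = -4: algebraic multiplicity = 4, geometric multiplicity = 2

Determining the block sizes for each eigenvalue:
  λ = -4: with am = 4 and gm = 2, the partition is not yet determined (e.g. several partitions of 4 into 2 parts exist). Let N = A − (-4)·I. Computing rank(N^1) = 2, rank(N^2) = 1, rank(N^3) = 0; the number of blocks of size ≥ j is rank(N^{j−1}) − rank(N^j), giving [2, 1, 1]. So we have 1 block(s) of size 3, 1 block(s) of size 1 → block sizes [3, 1]

Assembling the blocks gives a Jordan form
J =
  [-4,  1,  0,  0]
  [ 0, -4,  1,  0]
  [ 0,  0, -4,  0]
  [ 0,  0,  0, -4]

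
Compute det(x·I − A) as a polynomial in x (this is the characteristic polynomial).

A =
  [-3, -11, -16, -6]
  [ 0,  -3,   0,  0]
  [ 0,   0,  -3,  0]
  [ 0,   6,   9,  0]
x^4 + 9*x^3 + 27*x^2 + 27*x

Expanding det(x·I − A) (e.g. by cofactor expansion or by noting that A is similar to its Jordan form J, which has the same characteristic polynomial as A) gives
  χ_A(x) = x^4 + 9*x^3 + 27*x^2 + 27*x
which factors as x*(x + 3)^3. The eigenvalues (with algebraic multiplicities) are λ = -3 with multiplicity 3, λ = 0 with multiplicity 1.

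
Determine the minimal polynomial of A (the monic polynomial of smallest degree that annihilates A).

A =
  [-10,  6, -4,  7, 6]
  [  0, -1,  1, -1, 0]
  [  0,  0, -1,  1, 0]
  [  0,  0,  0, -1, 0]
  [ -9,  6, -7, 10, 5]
x^4 + 7*x^3 + 15*x^2 + 13*x + 4

The characteristic polynomial is χ_A(x) = (x + 1)^4*(x + 4), so the eigenvalues are known. The minimal polynomial is
  m_A(x) = Π_λ (x − λ)^{k_λ}
where k_λ is the size of the *largest* Jordan block for λ (equivalently, the smallest k with (A − λI)^k v = 0 for every generalised eigenvector v of λ).

  λ = -4: largest Jordan block has size 1, contributing (x + 4)
  λ = -1: largest Jordan block has size 3, contributing (x + 1)^3

So m_A(x) = (x + 1)^3*(x + 4) = x^4 + 7*x^3 + 15*x^2 + 13*x + 4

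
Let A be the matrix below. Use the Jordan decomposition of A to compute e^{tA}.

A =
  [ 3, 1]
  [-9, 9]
e^{tA} =
  [-3*t*exp(6*t) + exp(6*t), t*exp(6*t)]
  [-9*t*exp(6*t), 3*t*exp(6*t) + exp(6*t)]

Strategy: write A = P · J · P⁻¹ where J is a Jordan canonical form, so e^{tA} = P · e^{tJ} · P⁻¹, and e^{tJ} can be computed block-by-block.

A has Jordan form
J =
  [6, 1]
  [0, 6]
(up to reordering of blocks).

Per-block formulas:
  For a 2×2 Jordan block J_2(6): exp(t · J_2(6)) = e^(6t)·(I + t·N), where N is the 2×2 nilpotent shift.

After assembling e^{tJ} and conjugating by P, we get:

e^{tA} =
  [-3*t*exp(6*t) + exp(6*t), t*exp(6*t)]
  [-9*t*exp(6*t), 3*t*exp(6*t) + exp(6*t)]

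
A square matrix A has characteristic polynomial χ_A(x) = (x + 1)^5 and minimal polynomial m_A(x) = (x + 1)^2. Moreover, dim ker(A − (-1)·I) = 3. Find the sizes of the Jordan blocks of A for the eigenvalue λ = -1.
Block sizes for λ = -1: [2, 2, 1]

Step 1 — from the characteristic polynomial, algebraic multiplicity of λ = -1 is 5. From dim ker(A − (-1)·I) = 3, there are exactly 3 Jordan blocks for λ = -1.
Step 2 — from the minimal polynomial, the factor (x + 1)^2 tells us the largest block for λ = -1 has size 2.
Step 3 — with total size 5, 3 blocks, and largest block 2, the block sizes (in nonincreasing order) are [2, 2, 1].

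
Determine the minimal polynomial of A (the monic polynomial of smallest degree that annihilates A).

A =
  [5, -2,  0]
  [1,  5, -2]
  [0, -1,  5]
x^3 - 15*x^2 + 75*x - 125

The characteristic polynomial is χ_A(x) = (x - 5)^3, so the eigenvalues are known. The minimal polynomial is
  m_A(x) = Π_λ (x − λ)^{k_λ}
where k_λ is the size of the *largest* Jordan block for λ (equivalently, the smallest k with (A − λI)^k v = 0 for every generalised eigenvector v of λ).

  λ = 5: largest Jordan block has size 3, contributing (x − 5)^3

So m_A(x) = (x - 5)^3 = x^3 - 15*x^2 + 75*x - 125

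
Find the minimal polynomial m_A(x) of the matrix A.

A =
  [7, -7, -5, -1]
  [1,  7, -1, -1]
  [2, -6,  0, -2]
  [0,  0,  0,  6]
x^3 - 14*x^2 + 60*x - 72

The characteristic polynomial is χ_A(x) = (x - 6)^3*(x - 2), so the eigenvalues are known. The minimal polynomial is
  m_A(x) = Π_λ (x − λ)^{k_λ}
where k_λ is the size of the *largest* Jordan block for λ (equivalently, the smallest k with (A − λI)^k v = 0 for every generalised eigenvector v of λ).

  λ = 2: largest Jordan block has size 1, contributing (x − 2)
  λ = 6: largest Jordan block has size 2, contributing (x − 6)^2

So m_A(x) = (x - 6)^2*(x - 2) = x^3 - 14*x^2 + 60*x - 72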